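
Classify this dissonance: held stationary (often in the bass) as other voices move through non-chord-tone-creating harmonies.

Approach: none. Departure: none — a single pitch is sustained while the chords change around it, passing through harmonies that do not contain it.
No melodic motion at all; the dissonance is created entirely by the moving harmonies against the stationary note — a pedal tone (pedal point).

Pedal tone.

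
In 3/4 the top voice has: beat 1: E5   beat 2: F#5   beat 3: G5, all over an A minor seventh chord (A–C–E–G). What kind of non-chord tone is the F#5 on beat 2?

The harmony at that moment is A minor seventh chord (A, C, E, G); F#5 is not a chord tone.
It is approached by step up from E5 and left by step up to G5.
Step in, step out in the same direction — a passing tone.

Passing tone.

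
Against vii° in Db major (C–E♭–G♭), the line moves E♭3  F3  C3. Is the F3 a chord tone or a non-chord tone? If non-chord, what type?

Non-chord tone — an escape tone.

The harmony at that moment is C diminished triad (C, E♭, G♭); F3 is not a chord tone.
It is approached by step up from E♭3 and left by leap down to C3.
Step in, leap out — an escape tone.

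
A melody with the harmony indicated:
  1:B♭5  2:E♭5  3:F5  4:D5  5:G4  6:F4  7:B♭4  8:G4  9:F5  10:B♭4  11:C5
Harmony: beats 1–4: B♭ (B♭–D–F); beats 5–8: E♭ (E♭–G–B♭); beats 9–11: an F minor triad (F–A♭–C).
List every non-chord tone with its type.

The harmony at that moment is B♭ major triad (B♭, D, F); E♭5 is not a chord tone.
It is approached by leap down from B♭5 and left by step up to F5.
Leap in, step out — an appoggiatura.
The harmony at that moment is E♭ major triad (E♭, G, B♭); F4 is not a chord tone.
It is approached by step down from G4 and left by leap up to B♭4.
Step in, leap out — an escape tone.
The harmony at that moment is F minor triad (F, A♭, C); B♭4 is not a chord tone.
It is approached by leap down from F5 and left by step up to C5.
Leap in, step out — an appoggiatura.

E♭5 (beat 2) — appoggiatura; F4 (beat 6) — escape tone; B♭4 (beat 10) — appoggiatura.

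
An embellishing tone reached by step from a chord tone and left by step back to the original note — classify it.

Approach: by step. Departure: by step in the opposite direction, back to the starting pitch.
Stepwise on both sides but reversing to return to the same chord tone — a neighbor tone. (Had it continued onward in the same direction it would be a passing tone instead.)

Neighbor tone.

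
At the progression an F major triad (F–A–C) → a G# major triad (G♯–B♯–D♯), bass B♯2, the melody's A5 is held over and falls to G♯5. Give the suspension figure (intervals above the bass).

7–6 suspension.

At the second chord the bass is B♯2. The suspended A5 lies a seventh above the bass; after resolving down by step to G♯5, the interval above the bass becomes a sixth.
Suspension figures are named by those two intervals: 7–6.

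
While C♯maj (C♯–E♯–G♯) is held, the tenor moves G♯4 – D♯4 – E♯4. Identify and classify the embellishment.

D♯4 is an appoggiatura.

The harmony at that moment is C♯ major triad (C♯, E♯, G♯); D♯4 is not a chord tone.
It is approached by leap down from G♯4 and left by step up to E♯4.
Leap in, step out — an appoggiatura.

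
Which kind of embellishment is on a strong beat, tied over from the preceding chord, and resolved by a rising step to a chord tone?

Approach: by preparation — the pitch is first a chord tone, then held (tied or repeated) while the harmony changes under it. Departure: up by step. Metric position: strong.
A prepared dissonance that resolves upward by step — a retardation. (The same figure resolving downward would be a suspension.)

Retardation.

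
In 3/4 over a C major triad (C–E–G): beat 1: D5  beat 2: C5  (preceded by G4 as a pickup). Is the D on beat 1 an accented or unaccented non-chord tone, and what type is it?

The harmony at that moment is C major triad (C, E, G); D5 is not a chord tone.
It is approached by leap up from G4 and left by step down to C5.
Leap in, step out — an appoggiatura.
It falls on the downbeat, so it is accented.

Accented appoggiatura.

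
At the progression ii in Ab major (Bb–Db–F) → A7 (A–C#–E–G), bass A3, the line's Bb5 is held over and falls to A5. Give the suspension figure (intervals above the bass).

At the second chord the bass is A3. The suspended Bb5 lies a ninth above the bass; after resolving down by step to A5, the interval above the bass becomes an octave.
Suspension figures are named by those two intervals: 9–8.

9–8 suspension.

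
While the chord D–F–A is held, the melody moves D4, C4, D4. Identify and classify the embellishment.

C4 is a neighbor tone.

The harmony at that moment is D minor triad (D, F, A); C4 is not a chord tone.
It is approached by step down from D4 and left by step up to D4.
Step away and step back to the same note — a neighbor tone (lower neighbor).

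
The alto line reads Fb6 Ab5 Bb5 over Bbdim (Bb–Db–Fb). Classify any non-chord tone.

Ab5 is an appoggiatura.

The harmony at that moment is Bb diminished triad (Bb, Db, Fb); Ab5 is not a chord tone.
It is approached by leap down from Fb6 and left by step up to Bb5.
Leap in, step out — an appoggiatura.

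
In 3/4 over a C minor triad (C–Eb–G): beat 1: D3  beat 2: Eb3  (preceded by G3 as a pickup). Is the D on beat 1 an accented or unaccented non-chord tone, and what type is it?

Accented appoggiatura.

The harmony at that moment is C minor triad (C, Eb, G); D3 is not a chord tone.
It is approached by leap down from G3 and left by step up to Eb3.
Leap in, step out — an appoggiatura.
It falls on the downbeat, so it is accented.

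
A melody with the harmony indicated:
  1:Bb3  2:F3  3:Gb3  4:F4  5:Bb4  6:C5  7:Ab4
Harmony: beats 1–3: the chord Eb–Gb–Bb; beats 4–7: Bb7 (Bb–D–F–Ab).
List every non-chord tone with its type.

The harmony at that moment is Eb minor triad (Eb, Gb, Bb); F3 is not a chord tone.
It is approached by leap down from Bb3 and left by step up to Gb3.
Leap in, step out — an appoggiatura.
The harmony at that moment is Bb dominant seventh chord (Bb, D, F, Ab); C5 is not a chord tone.
It is approached by step up from Bb4 and left by leap down to Ab4.
Step in, leap out — an escape tone.

F3 (beat 2) — appoggiatura; C5 (beat 6) — escape tone.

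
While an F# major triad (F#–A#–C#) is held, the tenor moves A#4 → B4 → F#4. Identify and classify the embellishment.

B4 is an escape tone.

The harmony at that moment is F# major triad (F#, A#, C#); B4 is not a chord tone.
It is approached by step up from A#4 and left by leap down to F#4.
Step in, leap out — an escape tone.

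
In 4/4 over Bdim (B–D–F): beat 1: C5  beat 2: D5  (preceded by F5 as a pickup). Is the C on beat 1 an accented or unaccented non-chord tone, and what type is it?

The harmony at that moment is B diminished triad (B, D, F); C5 is not a chord tone.
It is approached by leap down from F5 and left by step up to D5.
Leap in, step out — an appoggiatura.
It falls on the downbeat, so it is accented.

Accented appoggiatura.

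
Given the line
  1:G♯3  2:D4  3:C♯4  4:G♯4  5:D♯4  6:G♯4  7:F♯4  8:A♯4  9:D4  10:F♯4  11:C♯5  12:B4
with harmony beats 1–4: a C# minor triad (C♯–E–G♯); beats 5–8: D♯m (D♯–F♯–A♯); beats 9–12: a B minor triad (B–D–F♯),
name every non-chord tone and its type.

D4 (beat 2) — appoggiatura; G♯4 (beat 6) — appoggiatura; C♯5 (beat 11) — appoggiatura.

The harmony at that moment is C♯ minor triad (C♯, E, G♯); D4 is not a chord tone.
It is approached by leap up from G♯3 and left by step down to C♯4.
Leap in, step out — an appoggiatura.
The harmony at that moment is D♯ minor triad (D♯, F♯, A♯); G♯4 is not a chord tone.
It is approached by leap up from D♯4 and left by step down to F♯4.
Leap in, step out — an appoggiatura.
The harmony at that moment is B minor triad (B, D, F♯); C♯5 is not a chord tone.
It is approached by leap up from F♯4 and left by step down to B4.
Leap in, step out — an appoggiatura.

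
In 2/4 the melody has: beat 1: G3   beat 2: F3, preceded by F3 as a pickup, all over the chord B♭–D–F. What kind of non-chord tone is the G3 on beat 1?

Upper neighbor tone.

The harmony at that moment is B♭ major triad (B♭, D, F); G3 is not a chord tone.
It is approached by step up from F3 and left by step down to F3.
Step away and step back to the same note — a neighbor tone (upper neighbor).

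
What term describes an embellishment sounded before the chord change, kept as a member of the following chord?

Anticipation.

Approach: ahead of the chord change (typically by step), so it is dissonant against the current harmony. Departure: none — the same pitch is restated or held and is a chord tone of the new harmony.
Dissonant first, consonant once the harmony catches up: the note simply arrives early — an anticipation. (The reverse timing, consonant first and dissonant after the change, would be a suspension or retardation.)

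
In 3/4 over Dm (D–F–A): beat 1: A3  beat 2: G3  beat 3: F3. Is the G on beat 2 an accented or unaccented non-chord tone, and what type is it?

Unaccented passing tone.

The harmony at that moment is D minor triad (D, F, A); G3 is not a chord tone.
It is approached by step down from A3 and left by step down to F3.
Step in, step out in the same direction — a passing tone.
It falls on a weak beat, so it is unaccented.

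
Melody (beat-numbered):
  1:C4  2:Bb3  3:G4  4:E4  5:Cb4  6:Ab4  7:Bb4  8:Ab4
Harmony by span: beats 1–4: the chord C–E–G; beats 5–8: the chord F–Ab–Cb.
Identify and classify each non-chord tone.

The harmony at that moment is C major triad (C, E, G); Bb3 is not a chord tone.
It is approached by step down from C4 and left by leap up to G4.
Step in, leap out — an escape tone.
The harmony at that moment is F diminished triad (F, Ab, Cb); Bb4 is not a chord tone.
It is approached by step up from Ab4 and left by step down to Ab4.
Step away and step back to the same note — a neighbor tone (upper neighbor).

Bb3 (beat 2) — escape tone; Bb4 (beat 7) — neighbor tone.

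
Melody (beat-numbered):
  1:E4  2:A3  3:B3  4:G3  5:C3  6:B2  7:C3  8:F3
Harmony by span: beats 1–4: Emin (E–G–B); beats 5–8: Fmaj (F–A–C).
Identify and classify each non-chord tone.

A3 (beat 2) — appoggiatura; B2 (beat 6) — neighbor tone.

The harmony at that moment is E minor triad (E, G, B); A3 is not a chord tone.
It is approached by leap down from E4 and left by step up to B3.
Leap in, step out — an appoggiatura.
The harmony at that moment is F major triad (F, A, C); B2 is not a chord tone.
It is approached by step down from C3 and left by step up to C3.
Step away and step back to the same note — a neighbor tone (lower neighbor).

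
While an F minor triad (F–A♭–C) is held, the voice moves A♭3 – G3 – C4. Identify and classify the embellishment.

G3 is an escape tone.

The harmony at that moment is F minor triad (F, A♭, C); G3 is not a chord tone.
It is approached by step down from A♭3 and left by leap up to C4.
Step in, leap out — an escape tone.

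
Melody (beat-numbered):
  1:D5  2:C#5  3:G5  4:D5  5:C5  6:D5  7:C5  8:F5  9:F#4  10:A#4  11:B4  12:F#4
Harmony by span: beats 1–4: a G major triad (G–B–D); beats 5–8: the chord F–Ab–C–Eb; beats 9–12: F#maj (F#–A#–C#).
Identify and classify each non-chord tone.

C#5 (beat 2) — escape tone; D5 (beat 6) — neighbor tone; B4 (beat 11) — escape tone.

The harmony at that moment is G major triad (G, B, D); C#5 is not a chord tone.
It is approached by step down from D5 and left by leap up to G5.
Step in, leap out — an escape tone.
The harmony at that moment is F minor seventh chord (F, Ab, C, Eb); D5 is not a chord tone.
It is approached by step up from C5 and left by step down to C5.
Step away and step back to the same note — a neighbor tone (upper neighbor).
The harmony at that moment is F# major triad (F#, A#, C#); B4 is not a chord tone.
It is approached by step up from A#4 and left by leap down to F#4.
Step in, leap out — an escape tone.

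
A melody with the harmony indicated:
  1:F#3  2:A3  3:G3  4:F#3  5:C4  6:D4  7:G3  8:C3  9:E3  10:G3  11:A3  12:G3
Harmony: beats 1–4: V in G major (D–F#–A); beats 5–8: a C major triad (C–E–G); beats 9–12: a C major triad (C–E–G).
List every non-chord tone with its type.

G3 (beat 3) — passing tone; D4 (beat 6) — escape tone; A3 (beat 11) — neighbor tone.

The harmony at that moment is D major triad (D, F#, A); G3 is not a chord tone.
It is approached by step down from A3 and left by step down to F#3.
Step in, step out in the same direction — a passing tone.
The harmony at that moment is C major triad (C, E, G); D4 is not a chord tone.
It is approached by step up from C4 and left by leap down to G3.
Step in, leap out — an escape tone.
The harmony at that moment is C major triad (C, E, G); A3 is not a chord tone.
It is approached by step up from G3 and left by step down to G3.
Step away and step back to the same note — a neighbor tone (upper neighbor).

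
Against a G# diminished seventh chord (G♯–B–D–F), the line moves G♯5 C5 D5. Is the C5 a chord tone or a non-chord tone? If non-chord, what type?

The harmony at that moment is G♯ diminished seventh chord (G♯, B, D, F); C5 is not a chord tone.
It is approached by leap down from G♯5 and left by step up to D5.
Leap in, step out — an appoggiatura.

Non-chord tone — an appoggiatura.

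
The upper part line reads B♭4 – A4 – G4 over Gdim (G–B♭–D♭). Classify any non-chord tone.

A4 is a passing tone.

The harmony at that moment is G diminished triad (G, B♭, D♭); A4 is not a chord tone.
It is approached by step down from B♭4 and left by step down to G4.
Step in, step out in the same direction — a passing tone.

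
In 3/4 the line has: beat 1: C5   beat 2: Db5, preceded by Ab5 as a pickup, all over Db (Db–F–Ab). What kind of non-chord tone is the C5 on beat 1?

Appoggiatura.

The harmony at that moment is Db major triad (Db, F, Ab); C5 is not a chord tone.
It is approached by leap down from Ab5 and left by step up to Db5.
Leap in, step out, metrically accented — an appoggiatura.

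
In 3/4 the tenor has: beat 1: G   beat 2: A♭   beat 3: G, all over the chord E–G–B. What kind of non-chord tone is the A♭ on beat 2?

Upper neighbor tone.

The harmony at that moment is E minor triad (E, G, B); A♭ is not a chord tone.
It is approached by step up from G and left by step down to G.
Step away and step back to the same note — a neighbor tone (upper neighbor).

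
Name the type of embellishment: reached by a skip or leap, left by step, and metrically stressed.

Appoggiatura.

Approach: by leap. Departure: by step. Metric position: strong.
Leap in, step out, in a metrically strong position — an appoggiatura. (It is the mirror image of the escape tone, which steps in and leaps out from a weak position.)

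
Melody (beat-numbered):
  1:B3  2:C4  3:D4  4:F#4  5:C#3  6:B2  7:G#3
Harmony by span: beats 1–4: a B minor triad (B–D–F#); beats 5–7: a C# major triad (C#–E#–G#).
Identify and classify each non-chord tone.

The harmony at that moment is B minor triad (B, D, F#); C4 is not a chord tone.
It is approached by step up from B3 and left by step up to D4.
Step in, step out in the same direction — a passing tone.
The harmony at that moment is C# major triad (C#, E#, G#); B2 is not a chord tone.
It is approached by step down from C#3 and left by leap up to G#3.
Step in, leap out — an escape tone.

C4 (beat 2) — passing tone; B2 (beat 6) — escape tone.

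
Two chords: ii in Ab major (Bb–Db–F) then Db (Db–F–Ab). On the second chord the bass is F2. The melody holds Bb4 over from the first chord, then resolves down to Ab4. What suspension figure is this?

4–3 suspension.

At the second chord the bass is F2. The suspended Bb4 lies a fourth above the bass; after resolving down by step to Ab4, the interval above the bass becomes a third.
Suspension figures are named by those two intervals: 4–3.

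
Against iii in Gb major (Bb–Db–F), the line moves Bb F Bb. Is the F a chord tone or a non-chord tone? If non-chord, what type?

Chord tone (the fifth of Bb minor triad).

Bb minor triad contains Bb, Db, F; F is the fifth, so it is a chord tone.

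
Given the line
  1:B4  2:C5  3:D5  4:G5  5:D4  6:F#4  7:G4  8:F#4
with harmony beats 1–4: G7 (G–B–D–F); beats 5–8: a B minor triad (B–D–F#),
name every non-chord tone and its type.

C5 (beat 2) — passing tone; G4 (beat 7) — neighbor tone.

The harmony at that moment is G dominant seventh chord (G, B, D, F); C5 is not a chord tone.
It is approached by step up from B4 and left by step up to D5.
Step in, step out in the same direction — a passing tone.
The harmony at that moment is B minor triad (B, D, F#); G4 is not a chord tone.
It is approached by step up from F#4 and left by step down to F#4.
Step away and step back to the same note — a neighbor tone (upper neighbor).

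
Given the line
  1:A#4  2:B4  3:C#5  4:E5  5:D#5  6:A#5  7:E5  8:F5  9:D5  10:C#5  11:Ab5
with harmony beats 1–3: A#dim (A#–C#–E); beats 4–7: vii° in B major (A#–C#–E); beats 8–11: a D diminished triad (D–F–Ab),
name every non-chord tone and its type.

The harmony at that moment is A# diminished triad (A#, C#, E); B4 is not a chord tone.
It is approached by step up from A#4 and left by step up to C#5.
Step in, step out in the same direction — a passing tone.
The harmony at that moment is A# diminished triad (A#, C#, E); D#5 is not a chord tone.
It is approached by step down from E5 and left by leap up to A#5.
Step in, leap out — an escape tone.
The harmony at that moment is D diminished triad (D, F, Ab); C#5 is not a chord tone.
It is approached by step down from D5 and left by leap up to Ab5.
Step in, leap out — an escape tone.

B4 (beat 2) — passing tone; D#5 (beat 5) — escape tone; C#5 (beat 10) — escape tone.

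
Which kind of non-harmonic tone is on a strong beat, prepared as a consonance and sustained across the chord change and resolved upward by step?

Retardation.

Approach: by preparation — the pitch is first a chord tone, then held (tied or repeated) while the harmony changes under it. Departure: up by step. Metric position: strong.
A prepared dissonance that resolves upward by step — a retardation. (The same figure resolving downward would be a suspension.)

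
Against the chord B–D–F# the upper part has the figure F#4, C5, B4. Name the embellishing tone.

The harmony at that moment is B minor triad (B, D, F#); C5 is not a chord tone.
It is approached by leap up from F#4 and left by step down to B4.
Leap in, step out — an appoggiatura.

C5 is an appoggiatura.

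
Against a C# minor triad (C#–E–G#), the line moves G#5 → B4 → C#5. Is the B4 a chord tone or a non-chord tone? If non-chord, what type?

Non-chord tone — an appoggiatura.

The harmony at that moment is C# minor triad (C#, E, G#); B4 is not a chord tone.
It is approached by leap down from G#5 and left by step up to C#5.
Leap in, step out — an appoggiatura.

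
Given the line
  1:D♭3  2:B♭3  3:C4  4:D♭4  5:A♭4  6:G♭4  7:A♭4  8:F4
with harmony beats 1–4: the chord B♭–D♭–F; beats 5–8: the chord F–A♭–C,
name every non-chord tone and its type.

The harmony at that moment is B♭ minor triad (B♭, D♭, F); C4 is not a chord tone.
It is approached by step up from B♭3 and left by step up to D♭4.
Step in, step out in the same direction — a passing tone.
The harmony at that moment is F minor triad (F, A♭, C); G♭4 is not a chord tone.
It is approached by step down from A♭4 and left by step up to A♭4.
Step away and step back to the same note — a neighbor tone (lower neighbor).

C4 (beat 3) — passing tone; G♭4 (beat 6) — neighbor tone.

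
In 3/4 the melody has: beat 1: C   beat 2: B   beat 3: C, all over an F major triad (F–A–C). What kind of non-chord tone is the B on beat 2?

Lower neighbor tone.

The harmony at that moment is F major triad (F, A, C); B is not a chord tone.
It is approached by step down from C and left by step up to C.
Step away and step back to the same note — a neighbor tone (lower neighbor).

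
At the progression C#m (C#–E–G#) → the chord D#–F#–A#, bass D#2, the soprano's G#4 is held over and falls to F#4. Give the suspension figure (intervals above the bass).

4–3 suspension.

At the second chord the bass is D#2. The suspended G#4 lies a fourth above the bass; after resolving down by step to F#4, the interval above the bass becomes a third.
Suspension figures are named by those two intervals: 4–3.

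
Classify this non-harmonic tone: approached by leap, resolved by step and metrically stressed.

Appoggiatura.

Approach: by leap. Departure: by step. Metric position: strong.
Leap in, step out, in a metrically strong position — an appoggiatura. (It is the mirror image of the escape tone, which steps in and leaps out from a weak position.)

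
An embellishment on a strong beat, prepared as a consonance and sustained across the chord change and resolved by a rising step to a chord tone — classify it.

Approach: by preparation — the pitch is first a chord tone, then held (tied or repeated) while the harmony changes under it. Departure: up by step. Metric position: strong.
A prepared dissonance that resolves upward by step — a retardation. (The same figure resolving downward would be a suspension.)

Retardation.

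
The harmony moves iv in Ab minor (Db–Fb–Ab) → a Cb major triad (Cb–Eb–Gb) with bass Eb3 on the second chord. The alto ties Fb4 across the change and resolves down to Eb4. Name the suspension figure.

At the second chord the bass is Eb3. The suspended Fb4 lies a ninth above the bass; after resolving down by step to Eb4, the interval above the bass becomes an octave.
Suspension figures are named by those two intervals: 9–8.

9–8 suspension.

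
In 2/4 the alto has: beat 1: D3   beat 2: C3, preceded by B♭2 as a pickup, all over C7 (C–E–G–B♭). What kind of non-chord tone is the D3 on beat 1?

The harmony at that moment is C dominant seventh chord (C, E, G, B♭); D3 is not a chord tone.
It is approached by leap up from B♭2 and left by step down to C3.
Leap in, step out, metrically accented — an appoggiatura.

Appoggiatura.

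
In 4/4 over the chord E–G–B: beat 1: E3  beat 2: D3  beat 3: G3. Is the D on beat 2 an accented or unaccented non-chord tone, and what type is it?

Unaccented escape tone.

The harmony at that moment is E minor triad (E, G, B); D3 is not a chord tone.
It is approached by step down from E3 and left by leap up to G3.
Step in, leap out — an escape tone.
It falls on a weak beat, so it is unaccented.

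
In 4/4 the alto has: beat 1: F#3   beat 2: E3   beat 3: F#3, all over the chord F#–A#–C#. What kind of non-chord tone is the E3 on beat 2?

Lower neighbor tone.

The harmony at that moment is F# major triad (F#, A#, C#); E3 is not a chord tone.
It is approached by step down from F#3 and left by step up to F#3.
Step away and step back to the same note — a neighbor tone (lower neighbor).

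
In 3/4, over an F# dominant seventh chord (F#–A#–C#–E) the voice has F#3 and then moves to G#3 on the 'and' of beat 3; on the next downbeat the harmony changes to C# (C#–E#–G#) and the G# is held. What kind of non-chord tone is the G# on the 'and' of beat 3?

Anticipation.

The harmony at that moment is F# dominant seventh chord (F#, A#, C#, E); G#3 is not a chord tone.
It is approached by step up from F#3 and then sustained as the same pitch into the next harmony.
Arriving early and becoming a chord tone when the harmony changes — an anticipation.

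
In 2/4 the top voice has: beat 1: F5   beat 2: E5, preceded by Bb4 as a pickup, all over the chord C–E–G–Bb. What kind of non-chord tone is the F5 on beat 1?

Appoggiatura.

The harmony at that moment is C dominant seventh chord (C, E, G, Bb); F5 is not a chord tone.
It is approached by leap up from Bb4 and left by step down to E5.
Leap in, step out, metrically accented — an appoggiatura.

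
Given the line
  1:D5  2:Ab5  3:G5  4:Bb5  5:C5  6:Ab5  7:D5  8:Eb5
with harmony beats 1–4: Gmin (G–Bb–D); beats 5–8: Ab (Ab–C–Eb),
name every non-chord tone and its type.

The harmony at that moment is G minor triad (G, Bb, D); Ab5 is not a chord tone.
It is approached by leap up from D5 and left by step down to G5.
Leap in, step out — an appoggiatura.
The harmony at that moment is Ab major triad (Ab, C, Eb); D5 is not a chord tone.
It is approached by leap down from Ab5 and left by step up to Eb5.
Leap in, step out — an appoggiatura.

Ab5 (beat 2) — appoggiatura; D5 (beat 7) — appoggiatura.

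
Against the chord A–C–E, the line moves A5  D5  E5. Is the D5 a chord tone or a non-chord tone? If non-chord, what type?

The harmony at that moment is A minor triad (A, C, E); D5 is not a chord tone.
It is approached by leap down from A5 and left by step up to E5.
Leap in, step out — an appoggiatura.

Non-chord tone — an appoggiatura.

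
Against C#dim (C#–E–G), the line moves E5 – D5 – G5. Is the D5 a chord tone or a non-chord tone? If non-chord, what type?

The harmony at that moment is C# diminished triad (C#, E, G); D5 is not a chord tone.
It is approached by step down from E5 and left by leap up to G5.
Step in, leap out — an escape tone.

Non-chord tone — an escape tone.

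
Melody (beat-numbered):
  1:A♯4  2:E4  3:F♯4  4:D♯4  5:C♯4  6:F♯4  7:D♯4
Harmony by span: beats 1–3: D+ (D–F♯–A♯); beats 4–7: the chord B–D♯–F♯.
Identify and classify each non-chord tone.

E4 (beat 2) — appoggiatura; C♯4 (beat 5) — escape tone.

The harmony at that moment is D augmented triad (D, F♯, A♯); E4 is not a chord tone.
It is approached by leap down from A♯4 and left by step up to F♯4.
Leap in, step out — an appoggiatura.
The harmony at that moment is B major triad (B, D♯, F♯); C♯4 is not a chord tone.
It is approached by step down from D♯4 and left by leap up to F♯4.
Step in, leap out — an escape tone.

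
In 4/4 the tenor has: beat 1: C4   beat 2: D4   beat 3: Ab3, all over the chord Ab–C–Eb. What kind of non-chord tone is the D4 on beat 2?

Escape tone.

The harmony at that moment is Ab major triad (Ab, C, Eb); D4 is not a chord tone.
It is approached by step up from C4 and left by leap down to Ab3.
Step in, leap out, on a weak beat — an escape tone.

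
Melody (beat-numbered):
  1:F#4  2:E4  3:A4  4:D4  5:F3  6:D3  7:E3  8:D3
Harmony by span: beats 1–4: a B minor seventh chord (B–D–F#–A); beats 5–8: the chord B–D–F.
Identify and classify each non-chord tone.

The harmony at that moment is B minor seventh chord (B, D, F#, A); E4 is not a chord tone.
It is approached by step down from F#4 and left by leap up to A4.
Step in, leap out — an escape tone.
The harmony at that moment is B diminished triad (B, D, F); E3 is not a chord tone.
It is approached by step up from D3 and left by step down to D3.
Step away and step back to the same note — a neighbor tone (upper neighbor).

E4 (beat 2) — escape tone; E3 (beat 7) — neighbor tone.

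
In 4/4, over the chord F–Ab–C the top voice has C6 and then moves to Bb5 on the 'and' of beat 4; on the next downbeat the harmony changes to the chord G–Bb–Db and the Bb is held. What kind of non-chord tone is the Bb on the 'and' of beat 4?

Anticipation.

The harmony at that moment is F minor triad (F, Ab, C); Bb5 is not a chord tone.
It is approached by step down from C6 and then sustained as the same pitch into the next harmony.
Arriving early and becoming a chord tone when the harmony changes — an anticipation.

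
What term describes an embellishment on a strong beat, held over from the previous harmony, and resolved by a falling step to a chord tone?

Suspension.

Approach: by preparation — the pitch is first a chord tone, then held (tied or repeated) while the harmony changes under it. Departure: down by step. Metric position: strong.
A prepared dissonance that resolves downward by step — a suspension. (The same figure resolving upward would be a retardation.)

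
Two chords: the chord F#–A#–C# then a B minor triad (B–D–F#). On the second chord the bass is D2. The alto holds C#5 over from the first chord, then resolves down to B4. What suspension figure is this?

At the second chord the bass is D2. The suspended C#5 lies a seventh above the bass; after resolving down by step to B4, the interval above the bass becomes a sixth.
Suspension figures are named by those two intervals: 7–6.

7–6 suspension.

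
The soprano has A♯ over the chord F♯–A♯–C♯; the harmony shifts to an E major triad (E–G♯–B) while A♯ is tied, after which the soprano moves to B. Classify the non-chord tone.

The harmony at that moment is E major triad (E, G♯, B); A♯ is not a chord tone.
It is held over (the same pitch as the preceding A♯) and left by step up to B.
Held over from the previous chord and resolving up by step — a retardation.

A♯ is a retardation.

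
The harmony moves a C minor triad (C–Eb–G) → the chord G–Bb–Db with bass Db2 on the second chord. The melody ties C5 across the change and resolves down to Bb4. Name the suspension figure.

7–6 suspension.

At the second chord the bass is Db2. The suspended C5 lies a seventh above the bass; after resolving down by step to Bb4, the interval above the bass becomes a sixth.
Suspension figures are named by those two intervals: 7–6.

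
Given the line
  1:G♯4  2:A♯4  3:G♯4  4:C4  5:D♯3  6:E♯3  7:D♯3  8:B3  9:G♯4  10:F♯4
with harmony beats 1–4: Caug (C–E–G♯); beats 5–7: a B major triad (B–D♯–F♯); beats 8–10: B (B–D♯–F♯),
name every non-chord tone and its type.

A♯4 (beat 2) — neighbor tone; E♯3 (beat 6) — neighbor tone; G♯4 (beat 9) — appoggiatura.

The harmony at that moment is C augmented triad (C, E, G♯); A♯4 is not a chord tone.
It is approached by step up from G♯4 and left by step down to G♯4.
Step away and step back to the same note — a neighbor tone (upper neighbor).
The harmony at that moment is B major triad (B, D♯, F♯); E♯3 is not a chord tone.
It is approached by step up from D♯3 and left by step down to D♯3.
Step away and step back to the same note — a neighbor tone (upper neighbor).
The harmony at that moment is B major triad (B, D♯, F♯); G♯4 is not a chord tone.
It is approached by leap up from B3 and left by step down to F♯4.
Leap in, step out — an appoggiatura.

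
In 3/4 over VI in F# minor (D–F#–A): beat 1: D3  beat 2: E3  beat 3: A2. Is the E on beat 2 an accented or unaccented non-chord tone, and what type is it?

The harmony at that moment is D major triad (D, F#, A); E3 is not a chord tone.
It is approached by step up from D3 and left by leap down to A2.
Step in, leap out — an escape tone.
It falls on a weak beat, so it is unaccented.

Unaccented escape tone.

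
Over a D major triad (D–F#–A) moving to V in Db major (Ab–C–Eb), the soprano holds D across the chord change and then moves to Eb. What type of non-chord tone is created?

D is a retardation.

The harmony at that moment is Ab major triad (Ab, C, Eb); D is not a chord tone.
It is held over (the same pitch as the preceding D) and left by step up to Eb.
Held over from the previous chord and resolving up by step — a retardation.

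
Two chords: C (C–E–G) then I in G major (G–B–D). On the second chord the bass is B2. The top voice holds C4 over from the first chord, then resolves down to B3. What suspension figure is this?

At the second chord the bass is B2. The suspended C4 lies a ninth above the bass; after resolving down by step to B3, the interval above the bass becomes an octave.
Suspension figures are named by those two intervals: 9–8.

9–8 suspension.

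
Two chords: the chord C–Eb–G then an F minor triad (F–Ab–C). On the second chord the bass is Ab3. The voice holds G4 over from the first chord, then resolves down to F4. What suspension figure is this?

7–6 suspension.

At the second chord the bass is Ab3. The suspended G4 lies a seventh above the bass; after resolving down by step to F4, the interval above the bass becomes a sixth.
Suspension figures are named by those two intervals: 7–6.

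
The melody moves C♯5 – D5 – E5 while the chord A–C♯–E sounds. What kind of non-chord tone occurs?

D5 is a passing tone.

The harmony at that moment is A major triad (A, C♯, E); D5 is not a chord tone.
It is approached by step up from C♯5 and left by step up to E5.
Step in, step out in the same direction — a passing tone.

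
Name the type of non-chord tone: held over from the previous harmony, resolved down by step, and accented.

Suspension.

Approach: by preparation — the pitch is first a chord tone, then held (tied or repeated) while the harmony changes under it. Departure: down by step. Metric position: strong.
A prepared dissonance that resolves downward by step — a suspension. (The same figure resolving upward would be a retardation.)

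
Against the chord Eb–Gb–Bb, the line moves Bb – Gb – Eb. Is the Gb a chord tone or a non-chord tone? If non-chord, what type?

Eb minor triad contains Eb, Gb, Bb; Gb is the third, so it is a chord tone.

Chord tone (the third of Eb minor triad).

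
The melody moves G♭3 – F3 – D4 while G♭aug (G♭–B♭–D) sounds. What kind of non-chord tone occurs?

F3 is an escape tone.

The harmony at that moment is G♭ augmented triad (G♭, B♭, D); F3 is not a chord tone.
It is approached by step down from G♭3 and left by leap up to D4.
Step in, leap out — an escape tone.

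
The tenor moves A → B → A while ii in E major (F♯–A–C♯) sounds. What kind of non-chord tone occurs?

B is a neighbor tone.

The harmony at that moment is F♯ minor triad (F♯, A, C♯); B is not a chord tone.
It is approached by step up from A and left by step down to A.
Step away and step back to the same note — a neighbor tone (upper neighbor).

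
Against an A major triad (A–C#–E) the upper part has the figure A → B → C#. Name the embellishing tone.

B is a passing tone.

The harmony at that moment is A major triad (A, C#, E); B is not a chord tone.
It is approached by step up from A and left by step up to C#.
Step in, step out in the same direction — a passing tone.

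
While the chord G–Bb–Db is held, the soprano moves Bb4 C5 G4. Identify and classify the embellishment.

The harmony at that moment is G diminished triad (G, Bb, Db); C5 is not a chord tone.
It is approached by step up from Bb4 and left by leap down to G4.
Step in, leap out — an escape tone.

C5 is an escape tone.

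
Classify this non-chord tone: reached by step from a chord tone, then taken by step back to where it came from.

Approach: by step. Departure: by step in the opposite direction, back to the starting pitch.
Stepwise on both sides but reversing to return to the same chord tone — a neighbor tone. (Had it continued onward in the same direction it would be a passing tone instead.)

Neighbor tone.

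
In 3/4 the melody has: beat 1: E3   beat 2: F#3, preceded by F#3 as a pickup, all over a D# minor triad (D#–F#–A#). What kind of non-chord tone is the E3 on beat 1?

The harmony at that moment is D# minor triad (D#, F#, A#); E3 is not a chord tone.
It is approached by step down from F#3 and left by step up to F#3.
Step away and step back to the same note — a neighbor tone (lower neighbor).

Lower neighbor tone.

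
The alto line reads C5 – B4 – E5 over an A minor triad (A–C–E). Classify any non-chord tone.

B4 is an escape tone.

The harmony at that moment is A minor triad (A, C, E); B4 is not a chord tone.
It is approached by step down from C5 and left by leap up to E5.
Step in, leap out — an escape tone.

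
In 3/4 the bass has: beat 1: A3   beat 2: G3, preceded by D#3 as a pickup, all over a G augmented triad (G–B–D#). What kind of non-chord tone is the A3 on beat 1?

The harmony at that moment is G augmented triad (G, B, D#); A3 is not a chord tone.
It is approached by leap up from D#3 and left by step down to G3.
Leap in, step out, metrically accented — an appoggiatura.

Appoggiatura.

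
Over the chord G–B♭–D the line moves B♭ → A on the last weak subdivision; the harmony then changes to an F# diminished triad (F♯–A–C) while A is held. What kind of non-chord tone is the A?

The harmony at that moment is G minor triad (G, B♭, D); A is not a chord tone.
It is approached by step down from B♭ and then sustained as the same pitch into the next harmony.
Arriving early and becoming a chord tone when the harmony changes — an anticipation.

A is an anticipation.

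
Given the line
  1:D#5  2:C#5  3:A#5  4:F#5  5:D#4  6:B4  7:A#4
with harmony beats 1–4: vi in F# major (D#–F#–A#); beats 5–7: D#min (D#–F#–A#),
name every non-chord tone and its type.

The harmony at that moment is D# minor triad (D#, F#, A#); C#5 is not a chord tone.
It is approached by step down from D#5 and left by leap up to A#5.
Step in, leap out — an escape tone.
The harmony at that moment is D# minor triad (D#, F#, A#); B4 is not a chord tone.
It is approached by leap up from D#4 and left by step down to A#4.
Leap in, step out — an appoggiatura.

C#5 (beat 2) — escape tone; B4 (beat 6) — appoggiatura.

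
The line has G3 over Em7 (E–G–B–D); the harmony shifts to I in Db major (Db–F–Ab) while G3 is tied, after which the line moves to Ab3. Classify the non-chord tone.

G3 is a retardation.

The harmony at that moment is Db major triad (Db, F, Ab); G3 is not a chord tone.
It is held over (the same pitch as the preceding G3) and left by step up to Ab3.
Held over from the previous chord and resolving up by step — a retardation.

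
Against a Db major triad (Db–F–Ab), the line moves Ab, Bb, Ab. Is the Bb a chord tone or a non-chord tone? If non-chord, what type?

Non-chord tone — a neighbor tone.

The harmony at that moment is Db major triad (Db, F, Ab); Bb is not a chord tone.
It is approached by step up from Ab and left by step down to Ab.
Step away and step back to the same note — a neighbor tone (upper neighbor).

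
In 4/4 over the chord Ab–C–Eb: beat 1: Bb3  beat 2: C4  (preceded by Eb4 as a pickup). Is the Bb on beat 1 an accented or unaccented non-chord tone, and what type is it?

Accented appoggiatura.

The harmony at that moment is Ab major triad (Ab, C, Eb); Bb3 is not a chord tone.
It is approached by leap down from Eb4 and left by step up to C4.
Leap in, step out — an appoggiatura.
It falls on the downbeat, so it is accented.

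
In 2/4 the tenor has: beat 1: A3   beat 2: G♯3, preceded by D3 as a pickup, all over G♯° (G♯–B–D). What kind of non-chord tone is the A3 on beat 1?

Appoggiatura.

The harmony at that moment is G♯ diminished triad (G♯, B, D); A3 is not a chord tone.
It is approached by leap up from D3 and left by step down to G♯3.
Leap in, step out, metrically accented — an appoggiatura.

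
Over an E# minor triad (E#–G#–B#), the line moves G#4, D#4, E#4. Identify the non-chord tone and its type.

The harmony at that moment is E# minor triad (E#, G#, B#); D#4 is not a chord tone.
It is approached by leap down from G#4 and left by step up to E#4.
Leap in, step out — an appoggiatura.

D#4 is an appoggiatura.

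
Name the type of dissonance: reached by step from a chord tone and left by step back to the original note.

Approach: by step. Departure: by step in the opposite direction, back to the starting pitch.
Stepwise on both sides but reversing to return to the same chord tone — a neighbor tone. (Had it continued onward in the same direction it would be a passing tone instead.)

Neighbor tone.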